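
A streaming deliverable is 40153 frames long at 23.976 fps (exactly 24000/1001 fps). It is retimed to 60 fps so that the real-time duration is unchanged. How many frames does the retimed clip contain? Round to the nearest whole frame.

Frames at target rate = 40153 × (60) / (24000/1001) = 40193153/400 ≈ 100482.883.
Nearest whole frame: 100483.

100483 frames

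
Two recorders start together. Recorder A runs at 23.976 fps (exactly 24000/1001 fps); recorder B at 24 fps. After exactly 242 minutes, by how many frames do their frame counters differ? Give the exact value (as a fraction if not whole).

31680/91 frames

242 min = 14520 s.
A emits 24000/1001 × 14520 = 31680000/91 frames; B emits 24 × 14520 = 348480.
Difference = 31680/91 frames (≈ 348.1319); B is ahead of A.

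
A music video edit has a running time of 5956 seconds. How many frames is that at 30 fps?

178680 frames

Frames = 5956 × 30 = 178680.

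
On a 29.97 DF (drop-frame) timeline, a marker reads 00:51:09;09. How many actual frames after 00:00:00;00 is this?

Complete 10-minute blocks: 5, each 17982 frames → 89910.
Remaining 1 whole minute in the current block: 1800 + 0 × 1798 = 1800 frames.
Within the current minute: 9 × 30 + 9 − 2 = 277 (labels ;00/;01 skipped at this minute). Total = 89910 + 1800 + 277 = 91987.

91987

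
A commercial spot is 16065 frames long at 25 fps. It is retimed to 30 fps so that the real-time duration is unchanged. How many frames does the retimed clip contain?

19278 frames

Target frames = source frames × (target rate / source rate) = 16065 × (30)/(25) = 16065 × 6/5 = 19278.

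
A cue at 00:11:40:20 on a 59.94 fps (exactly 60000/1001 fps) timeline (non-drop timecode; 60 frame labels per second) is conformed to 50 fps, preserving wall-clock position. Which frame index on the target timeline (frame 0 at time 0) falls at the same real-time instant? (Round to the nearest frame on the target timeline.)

Source frame index: (0×3600 + 11×60 + 40) × 60 + 20 = 42020.
Real time: 42020 / (60000/1001) = 2103101/3000 s.
Target frame: (2103101/3000) × (50) = 2103101/60 ≈ 35051.683 → 35052.

frame 35052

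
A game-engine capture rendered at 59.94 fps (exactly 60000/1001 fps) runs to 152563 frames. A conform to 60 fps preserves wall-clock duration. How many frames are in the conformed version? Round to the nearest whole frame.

152716 frames

Frames at target rate = 152563 × (60) / (60000/1001) = 152715563/1000 ≈ 152715.563.
Nearest whole frame: 152716.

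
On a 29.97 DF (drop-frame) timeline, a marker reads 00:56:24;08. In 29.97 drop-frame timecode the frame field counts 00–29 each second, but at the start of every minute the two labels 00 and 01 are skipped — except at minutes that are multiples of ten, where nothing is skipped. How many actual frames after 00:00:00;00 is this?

As if non-drop at 30 labels/s: (0 × 3600 + 56 × 60 + 24) × 30 + 8 = 101528.
Minute boundaries passed: 56; those not divisible by 10: 56 − 5 = 51; dropped labels = 2 × 51 = 102.
Actual frame index = 101528 − 102 = 101426.

101426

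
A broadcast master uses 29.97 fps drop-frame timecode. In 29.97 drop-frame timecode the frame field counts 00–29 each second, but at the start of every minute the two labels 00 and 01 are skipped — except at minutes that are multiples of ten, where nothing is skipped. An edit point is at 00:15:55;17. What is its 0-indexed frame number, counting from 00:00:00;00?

28639

Complete 10-minute blocks: 1, each 17982 frames → 17982.
Remaining 5 whole minutes in the current block: 1800 + 4 × 1798 = 8992 frames.
Within the current minute: 55 × 30 + 17 − 2 = 1665 (labels ;00/;01 skipped at this minute). Total = 17982 + 8992 + 1665 = 28639.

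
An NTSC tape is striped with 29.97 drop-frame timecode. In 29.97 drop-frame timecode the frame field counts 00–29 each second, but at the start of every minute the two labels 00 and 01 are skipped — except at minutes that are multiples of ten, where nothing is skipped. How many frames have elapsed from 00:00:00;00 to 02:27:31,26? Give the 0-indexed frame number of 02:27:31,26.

Complete 10-minute blocks: 14, each 17982 frames → 251748.
Remaining 7 whole minutes in the current block: 1800 + 6 × 1798 = 12588 frames.
Within the current minute: 31 × 30 + 26 − 2 = 954 (labels ;00/;01 skipped at this minute). Total = 251748 + 12588 + 954 = 265290.

265290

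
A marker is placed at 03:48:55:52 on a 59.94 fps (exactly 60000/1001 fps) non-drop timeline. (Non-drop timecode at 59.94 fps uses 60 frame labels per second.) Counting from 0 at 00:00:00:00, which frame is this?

824152

Total seconds to the label: (3 × 3600 + 48 × 60 + 55) = 13735.
Frame index = 13735 × 60 + 52 = 824152.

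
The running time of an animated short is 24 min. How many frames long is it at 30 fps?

43200 frames

24 min = 1440 s.
Frames = 1440 × 30 = 43200.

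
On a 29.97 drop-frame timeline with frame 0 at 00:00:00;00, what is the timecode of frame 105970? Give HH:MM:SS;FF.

Ten DF minutes hold 17982 frames, so frame 105970 lies in block 5 (frames 89910–107891) with 16060 frames into that block.
The block's first minute is 1800 frames and the rest 1798 each; 16060 frames reaches minute 8, so 5 × 18 + 8 × 2 = 106 labels have been skipped so far.
Adding those back, label number 105970 + 106 = 106076 at 30 labels/s is 3535 s + 26 f = 0 h 58 min 55 s frame 26, i.e. 00:58:55;26.

00:58:55;26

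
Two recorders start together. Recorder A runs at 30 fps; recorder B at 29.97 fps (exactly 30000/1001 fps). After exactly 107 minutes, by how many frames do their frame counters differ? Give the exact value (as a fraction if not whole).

192600/1001 frames

107 min = 6420 s.
A emits 30 × 6420 = 192600 frames; B emits 30000/1001 × 6420 = 192600000/1001.
Difference = 192600/1001 frames (≈ 192.4076); B is behind A.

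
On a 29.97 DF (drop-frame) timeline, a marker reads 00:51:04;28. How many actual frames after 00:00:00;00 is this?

91856

Complete 10-minute blocks: 5, each 17982 frames → 89910.
Remaining 1 whole minute in the current block: 1800 + 0 × 1798 = 1800 frames.
Within the current minute: 4 × 30 + 28 − 2 = 146 (labels ;00/;01 skipped at this minute). Total = 89910 + 1800 + 146 = 91856.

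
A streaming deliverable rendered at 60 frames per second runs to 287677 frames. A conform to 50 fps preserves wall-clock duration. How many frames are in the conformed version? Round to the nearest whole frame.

Frames at target rate = 287677 × (50) / (60) = 1438385/6 ≈ 239730.833.
Nearest whole frame: 239731.

239731 frames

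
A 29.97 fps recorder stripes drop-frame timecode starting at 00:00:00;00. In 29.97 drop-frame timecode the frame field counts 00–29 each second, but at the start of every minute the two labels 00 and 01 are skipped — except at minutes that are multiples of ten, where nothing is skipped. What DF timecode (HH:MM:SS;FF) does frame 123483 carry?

Each 10-minute DF block holds 10 × 60 × 30 − 9 × 2 = 17982 frames. 123483 ÷ 17982 → 6 full blocks, remainder 15591.
Within the partial block the first minute is 1800 frames and each further minute 1798, so 8 further minute boundaries passed. Total skipped labels = 18 × 6 + 2 × 8 = 124.
Non-drop label index = 123483 + 124 = 123607; at 30 labels/s that is 01:08:40:07, i.e. DF 01:08:40;07.

01:08:40;07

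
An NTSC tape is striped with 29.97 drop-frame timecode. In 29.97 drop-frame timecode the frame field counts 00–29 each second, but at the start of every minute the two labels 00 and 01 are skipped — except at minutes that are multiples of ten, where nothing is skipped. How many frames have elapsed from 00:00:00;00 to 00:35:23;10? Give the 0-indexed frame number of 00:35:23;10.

As if non-drop at 30 labels/s: (0 × 3600 + 35 × 60 + 23) × 30 + 10 = 63700.
Minute boundaries passed: 35; those not divisible by 10: 35 − 3 = 32; dropped labels = 2 × 32 = 64.
Actual frame index = 63700 − 64 = 63636.

63636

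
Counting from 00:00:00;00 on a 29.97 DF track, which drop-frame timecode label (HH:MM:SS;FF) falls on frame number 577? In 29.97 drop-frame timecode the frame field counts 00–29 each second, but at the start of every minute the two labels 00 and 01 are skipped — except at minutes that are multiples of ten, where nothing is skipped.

Each 10-minute DF block holds 10 × 60 × 30 − 9 × 2 = 17982 frames. 577 ÷ 17982 → 0 full blocks, remainder 577.
Within the partial block the first minute is 1800 frames and each further minute 1798, so 0 further minute boundaries passed. Total skipped labels = 18 × 0 + 2 × 0 = 0.
Non-drop label index = 577 + 0 = 577; at 30 labels/s that is 00:00:19:07, i.e. DF 00:00:19;07.

00:00:19;07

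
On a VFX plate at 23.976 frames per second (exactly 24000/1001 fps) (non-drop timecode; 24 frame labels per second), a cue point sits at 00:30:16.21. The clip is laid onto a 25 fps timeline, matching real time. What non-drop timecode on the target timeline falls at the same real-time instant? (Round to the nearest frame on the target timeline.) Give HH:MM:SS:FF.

00:30:18:17

Source frame index: (0×3600 + 30×60 + 16) × 24 + 21 = 43605.
Real time: 43605 / (24000/1001) = 2909907/1600 s.
Target frame: (2909907/1600) × (25) = 2909907/64 ≈ 45467.297 → 45467.
At 25 labels/s: frame 45467 → 00:30:18:17.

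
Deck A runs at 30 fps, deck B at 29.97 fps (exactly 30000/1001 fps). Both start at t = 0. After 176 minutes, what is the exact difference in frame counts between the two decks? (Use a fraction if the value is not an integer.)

28800/91 frames

176 min = 10560 s.
A emits 30 × 10560 = 316800 frames; B emits 30000/1001 × 10560 = 28800000/91.
Difference = 28800/91 frames (≈ 316.4835); B is behind A.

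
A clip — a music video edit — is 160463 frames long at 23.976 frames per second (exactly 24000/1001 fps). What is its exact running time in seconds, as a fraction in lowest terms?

160623463/24000 seconds

Running time = 160463 ÷ (24000/1001) = 160463 × 1001/24000 = 160623463/24000 s.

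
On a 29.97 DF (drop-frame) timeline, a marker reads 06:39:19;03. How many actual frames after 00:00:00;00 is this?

718053

As if non-drop at 30 labels/s: (6 × 3600 + 39 × 60 + 19) × 30 + 3 = 718773.
Minute boundaries passed: 399; those not divisible by 10: 399 − 39 = 360; dropped labels = 2 × 360 = 720.
Actual frame index = 718773 − 720 = 718053.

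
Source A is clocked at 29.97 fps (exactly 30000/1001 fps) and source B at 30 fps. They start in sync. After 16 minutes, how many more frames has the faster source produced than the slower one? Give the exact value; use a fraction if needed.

28800/1001 frames

16 min = 960 s.
A emits 30000/1001 × 960 = 28800000/1001 frames; B emits 30 × 960 = 28800.
Difference = 28800/1001 frames (≈ 28.7712); B is ahead of A.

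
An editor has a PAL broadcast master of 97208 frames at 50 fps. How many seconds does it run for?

1944.16 seconds

Running time = 97208 / (50) = 1944.16 s.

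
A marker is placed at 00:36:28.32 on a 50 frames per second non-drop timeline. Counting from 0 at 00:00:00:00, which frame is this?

frame 109432

Total seconds to the label: (0 × 3600 + 36 × 60 + 28) = 2188.
Frame index = 2188 × 50 + 32 = 109432.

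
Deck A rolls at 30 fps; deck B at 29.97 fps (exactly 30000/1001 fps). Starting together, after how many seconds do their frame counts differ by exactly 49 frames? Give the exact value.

49049/30 seconds

The gap grows by |30000/1001 − 30| = 30/1001 frames per second.
Time for a 49-frame gap: 49 ÷ (30/1001) = 49049/30 s.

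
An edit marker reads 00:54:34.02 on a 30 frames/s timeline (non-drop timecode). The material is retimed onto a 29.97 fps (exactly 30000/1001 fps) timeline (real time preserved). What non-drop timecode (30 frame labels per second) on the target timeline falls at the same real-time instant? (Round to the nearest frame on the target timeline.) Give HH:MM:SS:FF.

00:54:30:24

Source frame index: (0×3600 + 54×60 + 34) × 30 + 2 = 98222.
Real time: 98222 / (30) = 49111/15 s.
Target frame: (49111/15) × (30000/1001) = 98222000/1001 ≈ 98123.876 → 98124.
At 30 labels/s: frame 98124 → 00:54:30:24.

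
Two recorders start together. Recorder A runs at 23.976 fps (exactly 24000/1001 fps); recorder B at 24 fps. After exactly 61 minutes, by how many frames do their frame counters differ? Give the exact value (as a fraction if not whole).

61 min = 3660 s.
A emits 24000/1001 × 3660 = 87840000/1001 frames; B emits 24 × 3660 = 87840.
Difference = 87840/1001 frames (≈ 87.7522); B is ahead of A.

87840/1001 frames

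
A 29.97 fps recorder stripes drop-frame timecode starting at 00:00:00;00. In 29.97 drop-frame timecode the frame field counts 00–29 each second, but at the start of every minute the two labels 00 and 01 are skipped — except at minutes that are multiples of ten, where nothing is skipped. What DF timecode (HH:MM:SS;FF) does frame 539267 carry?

Ten DF minutes hold 17982 frames, so frame 539267 lies in block 29 (frames 521478–539459) with 17789 frames into that block.
The block's first minute is 1800 frames and the rest 1798 each; 17789 frames reaches minute 9, so 29 × 18 + 9 × 2 = 540 labels have been skipped so far.
Adding those back, label number 539267 + 540 = 539807 at 30 labels/s is 17993 s + 17 f = 4 h 59 min 53 s frame 17, i.e. 04:59:53;17.

04:59:53;17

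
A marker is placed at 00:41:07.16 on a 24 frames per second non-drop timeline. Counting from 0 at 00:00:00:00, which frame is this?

frame 59224

Total seconds to the label: (0 × 3600 + 41 × 60 + 7) = 2467.
Frame index = 2467 × 24 + 16 = 59224.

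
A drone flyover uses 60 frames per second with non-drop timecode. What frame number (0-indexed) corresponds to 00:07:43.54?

Total seconds to the label: (0 × 3600 + 7 × 60 + 43) = 463.
Frame index = 463 × 60 + 54 = 27834.

frame 27834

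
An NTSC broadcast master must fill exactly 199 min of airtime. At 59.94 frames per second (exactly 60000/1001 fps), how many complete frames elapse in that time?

715684 frames

199 min = 11940 s.
Frames = 11940 × 60000/1001 = 716400000/1001 ≈ 715684.3157.
Complete frames: 715684.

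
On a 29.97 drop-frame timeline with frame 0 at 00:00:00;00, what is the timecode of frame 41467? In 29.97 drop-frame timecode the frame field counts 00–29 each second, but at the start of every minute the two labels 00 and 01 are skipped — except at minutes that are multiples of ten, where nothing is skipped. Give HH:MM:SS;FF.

Ten DF minutes hold 17982 frames, so frame 41467 lies in block 2 (frames 35964–53945) with 5503 frames into that block.
The block's first minute is 1800 frames and the rest 1798 each; 5503 frames reaches minute 3, so 2 × 18 + 3 × 2 = 42 labels have been skipped so far.
Adding those back, label number 41467 + 42 = 41509 at 30 labels/s is 1383 s + 19 f = 0 h 23 min 3 s frame 19, i.e. 00:23:03;19.

00:23:03;19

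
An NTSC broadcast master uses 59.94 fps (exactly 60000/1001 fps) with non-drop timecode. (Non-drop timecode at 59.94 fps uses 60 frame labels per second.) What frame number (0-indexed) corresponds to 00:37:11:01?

Total seconds to the label: (0 × 3600 + 37 × 60 + 11) = 2231.
Frame index = 2231 × 60 + 1 = 133861.

133861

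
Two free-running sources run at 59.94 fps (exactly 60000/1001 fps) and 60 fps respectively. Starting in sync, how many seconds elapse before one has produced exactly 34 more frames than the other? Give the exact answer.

17017/30 seconds

The gap grows by |60 − 60000/1001| = 60/1001 frames per second.
Time for a 34-frame gap: 34 ÷ (60/1001) = 17017/30 s.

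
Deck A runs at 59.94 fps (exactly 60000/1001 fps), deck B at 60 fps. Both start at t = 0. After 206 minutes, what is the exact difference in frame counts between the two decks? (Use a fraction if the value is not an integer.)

206 min = 12360 s.
A emits 60000/1001 × 12360 = 741600000/1001 frames; B emits 60 × 12360 = 741600.
Difference = 741600/1001 frames (≈ 740.8591); B is ahead of A.

741600/1001 frames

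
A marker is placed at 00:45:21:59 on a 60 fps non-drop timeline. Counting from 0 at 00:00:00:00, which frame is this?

Total seconds to the label: (0 × 3600 + 45 × 60 + 21) = 2721.
Frame index = 2721 × 60 + 59 = 163319.

frame 163319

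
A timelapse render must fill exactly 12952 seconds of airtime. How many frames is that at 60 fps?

Frames = 12952 × 60 = 777120.

777120 frames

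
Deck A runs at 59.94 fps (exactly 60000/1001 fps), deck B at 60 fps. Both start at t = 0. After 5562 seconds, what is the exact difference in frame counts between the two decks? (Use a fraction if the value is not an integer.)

333720/1001 frames

A emits 60000/1001 × 5562 = 333720000/1001 frames; B emits 60 × 5562 = 333720.
Difference = 333720/1001 frames (≈ 333.3866); B is ahead of A.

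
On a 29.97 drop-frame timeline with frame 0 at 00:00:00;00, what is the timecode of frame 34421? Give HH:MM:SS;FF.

00:19:08;17

Ten DF minutes hold 17982 frames, so frame 34421 lies in block 1 (frames 17982–35963) with 16439 frames into that block.
The block's first minute is 1800 frames and the rest 1798 each; 16439 frames reaches minute 9, so 1 × 18 + 9 × 2 = 36 labels have been skipped so far.
Adding those back, label number 34421 + 36 = 34457 at 30 labels/s is 1148 s + 17 f = 0 h 19 min 8 s frame 17, i.e. 00:19:08;17.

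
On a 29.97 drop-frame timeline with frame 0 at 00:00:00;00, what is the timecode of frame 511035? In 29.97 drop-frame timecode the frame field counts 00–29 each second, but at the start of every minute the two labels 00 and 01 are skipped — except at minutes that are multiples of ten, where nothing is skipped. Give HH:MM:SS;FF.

Each 10-minute DF block holds 10 × 60 × 30 − 9 × 2 = 17982 frames. 511035 ÷ 17982 → 28 full blocks, remainder 7539.
Within the partial block the first minute is 1800 frames and each further minute 1798, so 4 further minute boundaries passed. Total skipped labels = 18 × 28 + 2 × 4 = 512.
Non-drop label index = 511035 + 512 = 511547; at 30 labels/s that is 04:44:11:17, i.e. DF 04:44:11;17.

04:44:11;17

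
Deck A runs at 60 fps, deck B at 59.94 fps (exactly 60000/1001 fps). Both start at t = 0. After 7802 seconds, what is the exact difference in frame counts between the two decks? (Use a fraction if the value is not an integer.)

A emits 60 × 7802 = 468120 frames; B emits 60000/1001 × 7802 = 468120000/1001.
Difference = 468120/1001 frames (≈ 467.6523); B is behind A.

468120/1001 frames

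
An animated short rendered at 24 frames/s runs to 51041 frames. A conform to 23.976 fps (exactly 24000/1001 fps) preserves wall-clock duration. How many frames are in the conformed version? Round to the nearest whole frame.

Frames at target rate = 51041 × (24000/1001) / (24) = 51041000/1001 ≈ 50990.010.
Nearest whole frame: 50990.

50990 frames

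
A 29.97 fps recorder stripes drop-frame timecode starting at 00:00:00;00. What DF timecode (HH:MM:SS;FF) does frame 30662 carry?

Ten DF minutes hold 17982 frames, so frame 30662 lies in block 1 (frames 17982–35963) with 12680 frames into that block.
The block's first minute is 1800 frames and the rest 1798 each; 12680 frames reaches minute 7, so 1 × 18 + 7 × 2 = 32 labels have been skipped so far.
Adding those back, label number 30662 + 32 = 30694 at 30 labels/s is 1023 s + 4 f = 0 h 17 min 3 s frame 4, i.e. 00:17:03;04.

00:17:03;04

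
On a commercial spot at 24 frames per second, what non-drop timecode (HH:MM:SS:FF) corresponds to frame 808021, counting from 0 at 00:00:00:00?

808021 ÷ 24 = 33667 full seconds, remainder 13 frames.
33667 s = 9 h 21 min 7 s.
Timecode: 09:21:07:13.

09:21:07:13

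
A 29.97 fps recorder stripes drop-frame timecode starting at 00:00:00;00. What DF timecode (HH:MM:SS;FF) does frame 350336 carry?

03:14:49;16

Each 10-minute DF block holds 10 × 60 × 30 − 9 × 2 = 17982 frames. 350336 ÷ 17982 → 19 full blocks, remainder 8678.
Within the partial block the first minute is 1800 frames and each further minute 1798, so 4 further minute boundaries passed. Total skipped labels = 18 × 19 + 2 × 4 = 350.
Non-drop label index = 350336 + 350 = 350686; at 30 labels/s that is 03:14:49:16, i.e. DF 03:14:49;16.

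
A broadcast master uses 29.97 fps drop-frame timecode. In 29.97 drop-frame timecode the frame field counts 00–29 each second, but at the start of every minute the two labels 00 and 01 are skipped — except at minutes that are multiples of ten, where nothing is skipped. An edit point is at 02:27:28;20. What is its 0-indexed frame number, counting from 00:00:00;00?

As if non-drop at 30 labels/s: (2 × 3600 + 27 × 60 + 28) × 30 + 20 = 265460.
Minute boundaries passed: 147; those not divisible by 10: 147 − 14 = 133; dropped labels = 2 × 133 = 266.
Actual frame index = 265460 − 266 = 265194.

265194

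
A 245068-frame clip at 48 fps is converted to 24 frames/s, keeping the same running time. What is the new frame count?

Target frames = source frames × (target rate / source rate) = 245068 × (24)/(48) = 245068 × 1/2 = 122534.

122534 frames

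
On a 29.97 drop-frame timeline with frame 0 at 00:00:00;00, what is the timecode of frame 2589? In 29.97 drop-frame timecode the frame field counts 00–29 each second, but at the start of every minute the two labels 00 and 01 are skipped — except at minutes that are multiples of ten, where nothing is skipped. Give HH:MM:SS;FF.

00:01:26;11

Ten DF minutes hold 17982 frames, so frame 2589 lies in block 0 (frames 0–17981) with 2589 frames into that block.
The block's first minute is 1800 frames and the rest 1798 each; 2589 frames reaches minute 1, so 0 × 18 + 1 × 2 = 2 labels have been skipped so far.
Adding those back, label number 2589 + 2 = 2591 at 30 labels/s is 86 s + 11 f = 0 h 1 min 26 s frame 11, i.e. 00:01:26;11.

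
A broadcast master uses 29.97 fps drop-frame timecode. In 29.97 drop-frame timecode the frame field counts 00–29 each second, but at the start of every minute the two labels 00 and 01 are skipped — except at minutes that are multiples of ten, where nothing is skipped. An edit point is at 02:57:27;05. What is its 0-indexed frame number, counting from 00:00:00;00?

Complete 10-minute blocks: 17, each 17982 frames → 305694.
Remaining 7 whole minutes in the current block: 1800 + 6 × 1798 = 12588 frames.
Within the current minute: 27 × 30 + 5 − 2 = 813 (labels ;00/;01 skipped at this minute). Total = 305694 + 12588 + 813 = 319095.

319095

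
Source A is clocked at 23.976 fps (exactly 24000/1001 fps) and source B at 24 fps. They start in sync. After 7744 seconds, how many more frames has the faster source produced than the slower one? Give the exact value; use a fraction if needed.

16896/91 frames

A emits 24000/1001 × 7744 = 16896000/91 frames; B emits 24 × 7744 = 185856.
Difference = 16896/91 frames (≈ 185.6703); B is ahead of A.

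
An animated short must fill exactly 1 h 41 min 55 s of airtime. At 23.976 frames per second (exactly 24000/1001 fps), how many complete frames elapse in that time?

146613 frames

1 h 41 min 55 s = 6115 s.
Frames = 6115 × 24000/1001 = 146760000/1001 ≈ 146613.3866.
Complete frames: 146613.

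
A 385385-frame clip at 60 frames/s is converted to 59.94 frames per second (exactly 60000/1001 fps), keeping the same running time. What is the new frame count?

385000 frames

Target frames = source frames × (target rate / source rate) = 385385 × (60000/1001)/(60) = 385385 × 1000/1001 = 385000.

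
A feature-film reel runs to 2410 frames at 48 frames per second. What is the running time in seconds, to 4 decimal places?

Running time = 2410 × 1/48 = 1205/24 s ≈ 50.2083 s.

50.2083 seconds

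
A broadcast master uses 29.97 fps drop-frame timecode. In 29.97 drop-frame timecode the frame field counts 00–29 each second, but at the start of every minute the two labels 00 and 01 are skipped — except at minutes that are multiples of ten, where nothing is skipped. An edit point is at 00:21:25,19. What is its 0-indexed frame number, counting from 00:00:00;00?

38531

Complete 10-minute blocks: 2, each 17982 frames → 35964.
Remaining 1 whole minute in the current block: 1800 + 0 × 1798 = 1800 frames.
Within the current minute: 25 × 30 + 19 − 2 = 767 (labels ;00/;01 skipped at this minute). Total = 35964 + 1800 + 767 = 38531.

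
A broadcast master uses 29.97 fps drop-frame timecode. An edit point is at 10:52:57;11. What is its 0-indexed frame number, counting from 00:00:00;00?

1174147

As if non-drop at 30 labels/s: (10 × 3600 + 52 × 60 + 57) × 30 + 11 = 1175321.
Minute boundaries passed: 652; those not divisible by 10: 652 − 65 = 587; dropped labels = 2 × 587 = 1174.
Actual frame index = 1175321 − 1174 = 1174147.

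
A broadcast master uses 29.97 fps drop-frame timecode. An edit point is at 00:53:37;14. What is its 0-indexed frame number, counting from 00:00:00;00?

As if non-drop at 30 labels/s: (0 × 3600 + 53 × 60 + 37) × 30 + 14 = 96524.
Minute boundaries passed: 53; those not divisible by 10: 53 − 5 = 48; dropped labels = 2 × 48 = 96.
Actual frame index = 96524 − 96 = 96428.

96428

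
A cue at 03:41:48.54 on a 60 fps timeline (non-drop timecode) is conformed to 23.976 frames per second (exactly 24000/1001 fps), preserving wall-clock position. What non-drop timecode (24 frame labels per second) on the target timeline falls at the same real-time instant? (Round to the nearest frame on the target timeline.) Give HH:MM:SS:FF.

03:41:35:15

Source frame index: (3×3600 + 41×60 + 48) × 60 + 54 = 798534.
Real time: 798534 / (60) = 133089/10 s.
Target frame: (133089/10) × (24000/1001) = 29037600/91 ≈ 319094.505 → 319095.
At 24 labels/s: frame 319095 → 03:41:35:15.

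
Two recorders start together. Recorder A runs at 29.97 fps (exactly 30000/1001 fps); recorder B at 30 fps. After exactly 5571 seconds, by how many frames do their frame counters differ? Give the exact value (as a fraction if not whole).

167130/1001 frames

A emits 30000/1001 × 5571 = 167130000/1001 frames; B emits 30 × 5571 = 167130.
Difference = 167130/1001 frames (≈ 166.9630); B is ahead of A.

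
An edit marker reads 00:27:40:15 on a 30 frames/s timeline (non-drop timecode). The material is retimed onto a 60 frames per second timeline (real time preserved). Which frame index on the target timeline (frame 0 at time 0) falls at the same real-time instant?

frame 99630

Source frame index: (0×3600 + 27×60 + 40) × 30 + 15 = 49815.
Real time: 49815 / (30) = 3321/2 s.
Target frame: (3321/2) × (60) = 99630.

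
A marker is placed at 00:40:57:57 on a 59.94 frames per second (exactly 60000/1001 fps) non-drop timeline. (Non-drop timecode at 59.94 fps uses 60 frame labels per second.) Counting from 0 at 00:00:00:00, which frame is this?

frame 147477

Total seconds to the label: (0 × 3600 + 40 × 60 + 57) = 2457.
Frame index = 2457 × 60 + 57 = 147477.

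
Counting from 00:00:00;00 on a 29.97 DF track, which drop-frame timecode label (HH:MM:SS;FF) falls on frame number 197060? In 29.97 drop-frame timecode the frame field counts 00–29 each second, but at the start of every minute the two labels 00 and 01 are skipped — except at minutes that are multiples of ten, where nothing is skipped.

01:49:35;08

Ten DF minutes hold 17982 frames, so frame 197060 lies in block 10 (frames 179820–197801) with 17240 frames into that block.
The block's first minute is 1800 frames and the rest 1798 each; 17240 frames reaches minute 9, so 10 × 18 + 9 × 2 = 198 labels have been skipped so far.
Adding those back, label number 197060 + 198 = 197258 at 30 labels/s is 6575 s + 8 f = 1 h 49 min 35 s frame 8, i.e. 01:49:35;08.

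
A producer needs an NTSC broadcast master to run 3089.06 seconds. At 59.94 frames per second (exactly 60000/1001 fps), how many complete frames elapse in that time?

Frames = 3089.06 × 60000/1001 = 14257200/77 ≈ 185158.4416.
Complete frames: 185158.

185158 frames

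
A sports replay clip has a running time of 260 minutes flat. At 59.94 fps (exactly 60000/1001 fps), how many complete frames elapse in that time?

935064 frames

260 min = 15600 s.
Frames = 15600 × 60000/1001 = 72000000/77 ≈ 935064.9351.
Complete frames: 935064.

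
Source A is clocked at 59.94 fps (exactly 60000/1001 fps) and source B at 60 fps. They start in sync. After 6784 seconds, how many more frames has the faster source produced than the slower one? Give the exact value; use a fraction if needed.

407040/1001 frames

A emits 60000/1001 × 6784 = 407040000/1001 frames; B emits 60 × 6784 = 407040.
Difference = 407040/1001 frames (≈ 406.6334); B is ahead of A.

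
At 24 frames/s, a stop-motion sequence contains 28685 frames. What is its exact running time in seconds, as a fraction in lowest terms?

Running time = 28685 ÷ (24) = 28685 × 1/24 = 28685/24 s.

28685/24 seconds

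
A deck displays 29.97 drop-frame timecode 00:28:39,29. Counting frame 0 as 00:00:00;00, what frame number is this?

As if non-drop at 30 labels/s: (0 × 3600 + 28 × 60 + 39) × 30 + 29 = 51599.
Minute boundaries passed: 28; those not divisible by 10: 28 − 2 = 26; dropped labels = 2 × 26 = 52.
Actual frame index = 51599 − 52 = 51547.

51547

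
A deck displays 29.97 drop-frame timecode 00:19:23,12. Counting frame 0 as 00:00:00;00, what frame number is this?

Complete 10-minute blocks: 1, each 17982 frames → 17982.
Remaining 9 whole minutes in the current block: 1800 + 8 × 1798 = 16184 frames.
Within the current minute: 23 × 30 + 12 − 2 = 700 (labels ;00/;01 skipped at this minute). Total = 17982 + 16184 + 700 = 34866.

34866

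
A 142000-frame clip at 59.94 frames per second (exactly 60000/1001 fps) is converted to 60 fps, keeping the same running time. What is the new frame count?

Target frames = source frames × (target rate / source rate) = 142000 × (60)/(60000/1001) = 142000 × 1001/1000 = 142142.

142142 frames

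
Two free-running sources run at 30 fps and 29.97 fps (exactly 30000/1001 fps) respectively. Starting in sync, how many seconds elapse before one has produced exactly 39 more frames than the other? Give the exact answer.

The gap grows by |30000/1001 − 30| = 30/1001 frames per second.
Time for a 39-frame gap: 39 ÷ (30/1001) = 1301.3 s.

1301.3 seconds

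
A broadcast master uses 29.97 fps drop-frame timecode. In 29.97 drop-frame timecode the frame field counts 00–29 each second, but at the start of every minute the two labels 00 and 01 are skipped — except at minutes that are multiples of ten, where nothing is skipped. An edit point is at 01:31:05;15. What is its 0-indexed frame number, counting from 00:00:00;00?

As if non-drop at 30 labels/s: (1 × 3600 + 31 × 60 + 5) × 30 + 15 = 163965.
Minute boundaries passed: 91; those not divisible by 10: 91 − 9 = 82; dropped labels = 2 × 82 = 164.
Actual frame index = 163965 − 164 = 163801.

163801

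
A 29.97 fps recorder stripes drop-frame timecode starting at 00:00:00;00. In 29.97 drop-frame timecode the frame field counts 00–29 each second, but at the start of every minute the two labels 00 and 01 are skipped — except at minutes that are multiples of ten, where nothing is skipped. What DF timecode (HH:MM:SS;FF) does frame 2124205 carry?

19:41:17;21

Each 10-minute DF block holds 10 × 60 × 30 − 9 × 2 = 17982 frames. 2124205 ÷ 17982 → 118 full blocks, remainder 2329.
Within the partial block the first minute is 1800 frames and each further minute 1798, so 1 further minute boundary passed. Total skipped labels = 18 × 118 + 2 × 1 = 2126.
Non-drop label index = 2124205 + 2126 = 2126331; at 30 labels/s that is 19:41:17:21, i.e. DF 19:41:17;21.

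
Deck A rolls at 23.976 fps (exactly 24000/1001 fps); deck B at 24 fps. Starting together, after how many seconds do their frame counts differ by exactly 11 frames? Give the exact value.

11011/24 seconds

The gap grows by |24 − 24000/1001| = 24/1001 frames per second.
Time for a 11-frame gap: 11 ÷ (24/1001) = 11011/24 s.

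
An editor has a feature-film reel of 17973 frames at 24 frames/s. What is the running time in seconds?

Running time = 17973 / (24) = 748.875 s.

748.875 seconds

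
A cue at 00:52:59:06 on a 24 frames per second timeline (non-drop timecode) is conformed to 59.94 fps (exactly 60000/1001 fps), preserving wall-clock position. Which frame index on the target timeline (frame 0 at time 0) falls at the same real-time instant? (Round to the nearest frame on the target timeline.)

frame 190564

Source frame index: (0×3600 + 52×60 + 59) × 24 + 6 = 76302.
Real time: 76302 / (24) = 12717/4 s.
Target frame: (12717/4) × (60000/1001) = 190755000/1001 ≈ 190564.436 → 190564.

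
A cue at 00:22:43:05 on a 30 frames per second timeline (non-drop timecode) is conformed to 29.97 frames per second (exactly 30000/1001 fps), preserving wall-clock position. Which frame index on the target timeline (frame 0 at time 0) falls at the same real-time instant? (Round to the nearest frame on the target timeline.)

Source frame index: (0×3600 + 22×60 + 43) × 30 + 5 = 40895.
Real time: 40895 / (30) = 8179/6 s.
Target frame: (8179/6) × (30000/1001) = 40895000/1001 ≈ 40854.146 → 40854.

frame 40854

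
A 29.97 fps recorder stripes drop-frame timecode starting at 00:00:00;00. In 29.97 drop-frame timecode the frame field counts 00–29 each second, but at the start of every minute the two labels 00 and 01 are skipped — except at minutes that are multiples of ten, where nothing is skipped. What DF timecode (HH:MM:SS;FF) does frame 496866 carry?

04:36:18;24

Ten DF minutes hold 17982 frames, so frame 496866 lies in block 27 (frames 485514–503495) with 11352 frames into that block.
The block's first minute is 1800 frames and the rest 1798 each; 11352 frames reaches minute 6, so 27 × 18 + 6 × 2 = 498 labels have been skipped so far.
Adding those back, label number 496866 + 498 = 497364 at 30 labels/s is 16578 s + 24 f = 4 h 36 min 18 s frame 24, i.e. 04:36:18;24.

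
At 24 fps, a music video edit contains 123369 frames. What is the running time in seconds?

Running time = 123369 / (24) = 5140.375 s.

5140.375 seconds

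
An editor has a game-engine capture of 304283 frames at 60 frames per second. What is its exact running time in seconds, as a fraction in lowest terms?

304283/60 seconds

Running time = 304283 ÷ (60) = 304283 × 1/60 = 304283/60 s.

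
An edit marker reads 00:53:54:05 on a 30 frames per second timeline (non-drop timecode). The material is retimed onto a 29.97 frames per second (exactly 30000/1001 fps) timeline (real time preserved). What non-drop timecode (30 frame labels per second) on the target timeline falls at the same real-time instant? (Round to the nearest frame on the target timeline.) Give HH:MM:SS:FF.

Source frame index: (0×3600 + 53×60 + 54) × 30 + 5 = 97025.
Real time: 97025 / (30) = 19405/6 s.
Target frame: (19405/6) × (30000/1001) = 97025000/1001 ≈ 96928.072 → 96928.
At 30 labels/s: frame 96928 → 00:53:50:28.

00:53:50:28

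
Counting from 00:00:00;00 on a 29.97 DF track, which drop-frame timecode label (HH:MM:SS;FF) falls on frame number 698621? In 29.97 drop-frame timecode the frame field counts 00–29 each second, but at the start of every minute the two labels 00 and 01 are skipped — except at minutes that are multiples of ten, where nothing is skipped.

06:28:30;21

Each 10-minute DF block holds 10 × 60 × 30 − 9 × 2 = 17982 frames. 698621 ÷ 17982 → 38 full blocks, remainder 15305.
Within the partial block the first minute is 1800 frames and each further minute 1798, so 8 further minute boundaries passed. Total skipped labels = 18 × 38 + 2 × 8 = 700.
Non-drop label index = 698621 + 700 = 699321; at 30 labels/s that is 06:28:30:21, i.e. DF 06:28:30;21.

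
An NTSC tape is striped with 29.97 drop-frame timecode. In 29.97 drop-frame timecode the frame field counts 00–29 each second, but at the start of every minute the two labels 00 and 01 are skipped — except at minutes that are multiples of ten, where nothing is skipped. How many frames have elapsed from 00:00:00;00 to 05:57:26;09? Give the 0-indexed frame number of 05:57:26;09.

642745

Complete 10-minute blocks: 35, each 17982 frames → 629370.
Remaining 7 whole minutes in the current block: 1800 + 6 × 1798 = 12588 frames.
Within the current minute: 26 × 30 + 9 − 2 = 787 (labels ;00/;01 skipped at this minute). Total = 629370 + 12588 + 787 = 642745.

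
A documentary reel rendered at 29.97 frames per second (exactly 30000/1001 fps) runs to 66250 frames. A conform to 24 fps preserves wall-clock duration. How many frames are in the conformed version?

Target frames = source frames × (target rate / source rate) = 66250 × (24)/(30000/1001) = 66250 × 1001/1250 = 53053.

53053 frames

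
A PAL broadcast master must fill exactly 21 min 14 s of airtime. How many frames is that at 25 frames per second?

21 min 14 s = 1274 s.
Frames = 1274 × 25 = 31850.

31850 frames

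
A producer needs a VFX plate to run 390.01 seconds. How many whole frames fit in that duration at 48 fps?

Frames = 390.01 × 48 = 468012/25 ≈ 18720.4800.
Complete frames: 18720.

18720 frames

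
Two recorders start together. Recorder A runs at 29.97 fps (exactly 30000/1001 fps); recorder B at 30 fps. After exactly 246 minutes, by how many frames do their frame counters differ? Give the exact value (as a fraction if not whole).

442800/1001 frames

246 min = 14760 s.
A emits 30000/1001 × 14760 = 442800000/1001 frames; B emits 30 × 14760 = 442800.
Difference = 442800/1001 frames (≈ 442.3576); B is ahead of A.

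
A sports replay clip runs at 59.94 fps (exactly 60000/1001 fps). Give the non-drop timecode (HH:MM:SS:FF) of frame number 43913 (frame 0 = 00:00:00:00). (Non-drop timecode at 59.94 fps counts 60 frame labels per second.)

43913 ÷ 60 = 731 full seconds, remainder 53 frames.
731 s = 0 h 12 min 11 s.
Timecode: 00:12:11:53.

00:12:11:53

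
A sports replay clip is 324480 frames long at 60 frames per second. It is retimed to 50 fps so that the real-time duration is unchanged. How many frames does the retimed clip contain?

270400 frames

Target frames = source frames × (target rate / source rate) = 324480 × (50)/(60) = 324480 × 5/6 = 270400.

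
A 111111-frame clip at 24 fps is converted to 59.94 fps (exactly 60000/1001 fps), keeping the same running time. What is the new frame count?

277500 frames

Target frames = source frames × (target rate / source rate) = 111111 × (60000/1001)/(24) = 111111 × 2500/1001 = 277500.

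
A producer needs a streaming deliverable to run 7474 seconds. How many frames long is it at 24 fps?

Frames = 7474 × 24 = 179376.

179376 frames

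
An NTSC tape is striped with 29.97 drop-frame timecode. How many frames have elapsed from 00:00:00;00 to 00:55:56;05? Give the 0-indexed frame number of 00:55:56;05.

As if non-drop at 30 labels/s: (0 × 3600 + 55 × 60 + 56) × 30 + 5 = 100685.
Minute boundaries passed: 55; those not divisible by 10: 55 − 5 = 50; dropped labels = 2 × 50 = 100.
Actual frame index = 100685 − 100 = 100585.

100585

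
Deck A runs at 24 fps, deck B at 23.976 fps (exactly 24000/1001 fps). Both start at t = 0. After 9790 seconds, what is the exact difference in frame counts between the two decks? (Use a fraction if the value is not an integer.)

A emits 24 × 9790 = 234960 frames; B emits 24000/1001 × 9790 = 21360000/91.
Difference = 21360/91 frames (≈ 234.7253); B is behind A.

21360/91 frames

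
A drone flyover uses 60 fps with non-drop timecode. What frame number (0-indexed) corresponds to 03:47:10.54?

Total seconds to the label: (3 × 3600 + 47 × 60 + 10) = 13630.
Frame index = 13630 × 60 + 54 = 817854.

817854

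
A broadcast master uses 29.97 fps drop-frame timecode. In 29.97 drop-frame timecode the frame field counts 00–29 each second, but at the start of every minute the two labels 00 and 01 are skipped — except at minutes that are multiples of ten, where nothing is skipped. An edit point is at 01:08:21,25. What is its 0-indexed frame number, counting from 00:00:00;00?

122931

Complete 10-minute blocks: 6, each 17982 frames → 107892.
Remaining 8 whole minutes in the current block: 1800 + 7 × 1798 = 14386 frames.
Within the current minute: 21 × 30 + 25 − 2 = 653 (labels ;00/;01 skipped at this minute). Total = 107892 + 14386 + 653 = 122931.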